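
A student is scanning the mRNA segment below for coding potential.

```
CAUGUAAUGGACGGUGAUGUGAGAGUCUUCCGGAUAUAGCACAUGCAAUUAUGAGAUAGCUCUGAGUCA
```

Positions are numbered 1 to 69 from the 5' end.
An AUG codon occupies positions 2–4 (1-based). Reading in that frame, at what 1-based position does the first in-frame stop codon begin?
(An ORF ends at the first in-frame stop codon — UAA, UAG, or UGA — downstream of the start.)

Codons from position 2: AUG (2–4), UAA (5–7).
UAA is a stop codon; it begins at position 5.

5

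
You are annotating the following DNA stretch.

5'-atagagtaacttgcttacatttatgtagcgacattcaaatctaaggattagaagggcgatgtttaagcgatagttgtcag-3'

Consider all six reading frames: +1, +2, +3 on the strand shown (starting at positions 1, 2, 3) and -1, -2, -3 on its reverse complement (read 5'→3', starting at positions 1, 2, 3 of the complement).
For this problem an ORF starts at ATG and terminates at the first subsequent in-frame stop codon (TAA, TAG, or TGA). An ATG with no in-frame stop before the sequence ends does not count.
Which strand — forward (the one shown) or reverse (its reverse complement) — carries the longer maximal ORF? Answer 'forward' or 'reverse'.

Reverse complement (5'→3'): CTGACAACTATCGCTTAAACATCGCCCTTCTAATCCTTAGATTTGAATGTCGCTACATAAATGTAAGCAAGTTACTCTAT
Frame +1: ATA GAG TAA CTT GCT TAC ATT TAT GTA GCG ACA TTC AAA TCT AAG GAT TAG AAG GGC GAT GTT TAA GCG ATA GTT GTC — no ATG→stop ORF.
Frame +2: TAG AGT AAC TTG CTT ACA TTT ATG TAG CGA CAT TCA AAT CTA AGG ATT AGA AGG GCG ATG TTT AAG CGA TAG TTG TCA — ATG at 23, stop TAG at 26 → 6 nt; ATG at 59, stop TAG at 71 → 15 nt.
Frame +3: AGA GTA ACT TGC TTA CAT TTA TGT AGC GAC ATT CAA ATC TAA GGA TTA GAA GGG CGA TGT TTA AGC GAT AGT TGT CAG — no ATG→stop ORF.
Frame -1: CTG ACA ACT ATC GCT TAA ACA TCG CCC TTC TAA TCC TTA GAT TTG AAT GTC GCT ACA TAA ATG TAA GCA AGT TAC TCT — ATG at 61, stop TAA at 64 → 6 nt.
Frame -2: TGA CAA CTA TCG CTT AAA CAT CGC CCT TCT AAT CCT TAG ATT TGA ATG TCG CTA CAT AAA TGT AAG CAA GTT ACT CTA — no ATG→stop ORF.
Frame -3: GAC AAC TAT CGC TTA AAC ATC GCC CTT CTA ATC CTT AGA TTT GAA TGT CGC TAC ATA AAT GTA AGC AAG TTA CTC TAT — no ATG→stop ORF.
Forward-strand max 15 nt; reverse-strand max 6 nt. The forward strand has the longer ORF.

forward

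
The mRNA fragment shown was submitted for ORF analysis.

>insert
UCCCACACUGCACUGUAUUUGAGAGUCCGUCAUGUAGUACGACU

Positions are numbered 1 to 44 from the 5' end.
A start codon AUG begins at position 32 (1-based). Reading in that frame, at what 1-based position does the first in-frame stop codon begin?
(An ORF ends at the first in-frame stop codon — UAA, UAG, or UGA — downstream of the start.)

35

Codons from position 32: AUG (32–34), UAG (35–37).
UAG is a stop codon; it begins at position 35.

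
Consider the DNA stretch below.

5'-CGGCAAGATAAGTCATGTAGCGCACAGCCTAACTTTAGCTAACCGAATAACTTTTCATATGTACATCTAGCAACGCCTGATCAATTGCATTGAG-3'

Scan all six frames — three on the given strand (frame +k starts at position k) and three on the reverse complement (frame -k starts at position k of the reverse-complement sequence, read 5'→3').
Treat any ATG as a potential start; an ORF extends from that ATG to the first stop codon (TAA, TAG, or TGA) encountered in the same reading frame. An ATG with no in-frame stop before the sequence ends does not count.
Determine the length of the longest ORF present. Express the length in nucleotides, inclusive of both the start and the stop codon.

24

Reverse complement (5'→3'): CTCAATGCAATTGATCAGGCGTTGCTAGATGTACATATGAAAAGTTATTCGGTTAGCTAAAGTTAGGCTGTGCGCTACATGACTTATCTTGCCG
Frame +1: CGG CAA GAT AAG TCA TGT AGC GCA CAG CCT AAC TTT AGC TAA CCG AAT AAC TTT TCA TAT GTA CAT CTA GCA ACG CCT GAT CAA TTG CAT TGA — no ATG→stop ORF.
Frame +2: GGC AAG ATA AGT CAT GTA GCG CAC AGC CTA ACT TTA GCT AAC CGA ATA ACT TTT CAT ATG TAC ATC TAG CAA CGC CTG ATC AAT TGC ATT GAG — ATG at 59, stop TAG at 68 → 12 nt.
Frame +3: GCA AGA TAA GTC ATG TAG CGC ACA GCC TAA CTT TAG CTA ACC GAA TAA CTT TTC ATA TGT ACA TCT AGC AAC GCC TGA TCA ATT GCA TTG — ATG at 15, stop TAG at 18 → 6 nt.
Frame -1: CTC AAT GCA ATT GAT CAG GCG TTG CTA GAT GTA CAT ATG AAA AGT TAT TCG GTT AGC TAA AGT TAG GCT GTG CGC TAC ATG ACT TAT CTT GCC — ATG at 37, stop TAA at 58 → 24 nt.
Frame -2: TCA ATG CAA TTG ATC AGG CGT TGC TAG ATG TAC ATA TGA AAA GTT ATT CGG TTA GCT AAA GTT AGG CTG TGC GCT ACA TGA CTT ATC TTG CCG — ATG at 5, stop TAG at 26 → 24 nt; ATG at 29, stop TGA at 38 → 12 nt.
Frame -3: CAA TGC AAT TGA TCA GGC GTT GCT AGA TGT ACA TAT GAA AAG TTA TTC GGT TAG CTA AAG TTA GGC TGT GCG CTA CAT GAC TTA TCT TGC — no ATG→stop ORF.
Longest: frame -1, positions 37–60, 24 nt = 8 codons = 7 aa. → 24 nucleotides.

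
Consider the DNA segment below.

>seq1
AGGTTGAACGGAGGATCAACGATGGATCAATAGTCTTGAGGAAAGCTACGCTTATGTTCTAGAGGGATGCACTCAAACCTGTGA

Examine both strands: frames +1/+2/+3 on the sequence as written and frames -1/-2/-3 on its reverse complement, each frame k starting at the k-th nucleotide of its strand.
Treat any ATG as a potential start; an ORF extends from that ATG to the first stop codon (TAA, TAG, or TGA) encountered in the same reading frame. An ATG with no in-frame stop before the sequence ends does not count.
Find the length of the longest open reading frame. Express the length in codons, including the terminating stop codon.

6

Reverse complement (5'→3'): TCACAGGTTTGAGTGCATCCCTCTAGAACATAAGCGTAGCTTTCCTCAAGACTATTGATCCATCGTTGATCCTCCGTTCAACCT
Frame +1: AGG TTG AAC GGA GGA TCA ACG ATG GAT CAA TAG TCT TGA GGA AAG CTA CGC TTA TGT TCT AGA GGG ATG CAC TCA AAC CTG TGA — ATG at 22, stop TAG at 31 → 12 nt; ATG at 67, stop TGA at 82 → 18 nt.
Frame +2: GGT TGA ACG GAG GAT CAA CGA TGG ATC AAT AGT CTT GAG GAA AGC TAC GCT TAT GTT CTA GAG GGA TGC ACT CAA ACC TGT — no ATG→stop ORF.
Frame +3: GTT GAA CGG AGG ATC AAC GAT GGA TCA ATA GTC TTG AGG AAA GCT ACG CTT ATG TTC TAG AGG GAT GCA CTC AAA CCT GTG — ATG at 54, stop TAG at 60 → 9 nt.
Frame -1: TCA CAG GTT TGA GTG CAT CCC TCT AGA ACA TAA GCG TAG CTT TCC TCA AGA CTA TTG ATC CAT CGT TGA TCC TCC GTT CAA CCT — no ATG→stop ORF.
Frame -2: CAC AGG TTT GAG TGC ATC CCT CTA GAA CAT AAG CGT AGC TTT CCT CAA GAC TAT TGA TCC ATC GTT GAT CCT CCG TTC AAC — no ATG→stop ORF.
Frame -3: ACA GGT TTG AGT GCA TCC CTC TAG AAC ATA AGC GTA GCT TTC CTC AAG ACT ATT GAT CCA TCG TTG ATC CTC CGT TCA ACC — no ATG→stop ORF.
Longest: frame +1, positions 67–84, 18 nt = 6 codons = 5 aa. → 6 codons.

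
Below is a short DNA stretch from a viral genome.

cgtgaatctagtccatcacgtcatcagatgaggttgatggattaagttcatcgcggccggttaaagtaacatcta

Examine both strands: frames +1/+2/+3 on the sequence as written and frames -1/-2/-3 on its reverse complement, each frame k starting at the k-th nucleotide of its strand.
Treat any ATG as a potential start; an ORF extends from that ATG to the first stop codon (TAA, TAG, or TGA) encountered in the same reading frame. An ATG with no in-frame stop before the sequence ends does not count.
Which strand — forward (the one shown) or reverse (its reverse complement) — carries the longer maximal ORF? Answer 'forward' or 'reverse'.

reverse

Reverse complement (5'→3'): TAGATGTTACTTTAACCGGCCGCGATGAACTTAATCCATCAACCTCATCTGATGACGTGATGGACTAGATTCACG
Frame +1: CGT GAA TCT AGT CCA TCA CGT CAT CAG ATG AGG TTG ATG GAT TAA GTT CAT CGC GGC CGG TTA AAG TAA CAT CTA — ATG at 28, stop TAA at 43 → 18 nt; ATG at 37, stop TAA at 43 → 9 nt.
Frame +2: GTG AAT CTA GTC CAT CAC GTC ATC AGA TGA GGT TGA TGG ATT AAG TTC ATC GCG GCC GGT TAA AGT AAC ATC — no ATG→stop ORF.
Frame +3: TGA ATC TAG TCC ATC ACG TCA TCA GAT GAG GTT GAT GGA TTA AGT TCA TCG CGG CCG GTT AAA GTA ACA TCT — no ATG→stop ORF.
Frame -1: TAG ATG TTA CTT TAA CCG GCC GCG ATG AAC TTA ATC CAT CAA CCT CAT CTG ATG ACG TGA TGG ACT AGA TTC ACG — ATG at 4, stop TAA at 13 → 12 nt; ATG at 25, stop TGA at 58 → 36 nt; ATG at 52, stop TGA at 58 → 9 nt.
Frame -2: AGA TGT TAC TTT AAC CGG CCG CGA TGA ACT TAA TCC ATC AAC CTC ATC TGA TGA CGT GAT GGA CTA GAT TCA — no ATG→stop ORF.
Frame -3: GAT GTT ACT TTA ACC GGC CGC GAT GAA CTT AAT CCA TCA ACC TCA TCT GAT GAC GTG ATG GAC TAG ATT CAC — ATG at 60, stop TAG at 66 → 9 nt.
Forward-strand max 18 nt; reverse-strand max 36 nt. The reverse strand has the longer ORF.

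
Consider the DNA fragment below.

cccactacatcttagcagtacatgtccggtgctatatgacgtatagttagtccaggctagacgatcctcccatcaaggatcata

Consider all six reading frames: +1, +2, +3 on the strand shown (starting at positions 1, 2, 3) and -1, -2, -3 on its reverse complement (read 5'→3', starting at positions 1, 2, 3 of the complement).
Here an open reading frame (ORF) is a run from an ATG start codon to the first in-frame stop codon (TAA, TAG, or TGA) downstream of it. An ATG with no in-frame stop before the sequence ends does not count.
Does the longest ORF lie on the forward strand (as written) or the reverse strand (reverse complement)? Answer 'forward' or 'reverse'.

reverse

Reverse complement (5'→3'): TATGATCCTTGATGGGAGGATCGTCTAGCCTGGACTAACTATACGTCATATAGCACCGGACATGTACTGCTAAGATGTAGTGGG
Frame +1: CCC ACT ACA TCT TAG CAG TAC ATG TCC GGT GCT ATA TGA CGT ATA GTT AGT CCA GGC TAG ACG ATC CTC CCA TCA AGG ATC ATA — ATG at 22, stop TGA at 37 → 18 nt.
Frame +2: CCA CTA CAT CTT AGC AGT ACA TGT CCG GTG CTA TAT GAC GTA TAG TTA GTC CAG GCT AGA CGA TCC TCC CAT CAA GGA TCA — no ATG→stop ORF.
Frame +3: CAC TAC ATC TTA GCA GTA CAT GTC CGG TGC TAT ATG ACG TAT AGT TAG TCC AGG CTA GAC GAT CCT CCC ATC AAG GAT CAT — ATG at 36, stop TAG at 48 → 15 nt.
Frame -1: TAT GAT CCT TGA TGG GAG GAT CGT CTA GCC TGG ACT AAC TAT ACG TCA TAT AGC ACC GGA CAT GTA CTG CTA AGA TGT AGT GGG — no ATG→stop ORF.
Frame -2: ATG ATC CTT GAT GGG AGG ATC GTC TAG CCT GGA CTA ACT ATA CGT CAT ATA GCA CCG GAC ATG TAC TGC TAA GAT GTA GTG — ATG at 2, stop TAG at 26 → 27 nt; ATG at 62, stop TAA at 71 → 12 nt.
Frame -3: TGA TCC TTG ATG GGA GGA TCG TCT AGC CTG GAC TAA CTA TAC GTC ATA TAG CAC CGG ACA TGT ACT GCT AAG ATG TAG TGG — ATG at 12, stop TAA at 36 → 27 nt; ATG at 75, stop TAG at 78 → 6 nt.
Forward-strand max 18 nt; reverse-strand max 27 nt. The reverse strand has the longer ORF.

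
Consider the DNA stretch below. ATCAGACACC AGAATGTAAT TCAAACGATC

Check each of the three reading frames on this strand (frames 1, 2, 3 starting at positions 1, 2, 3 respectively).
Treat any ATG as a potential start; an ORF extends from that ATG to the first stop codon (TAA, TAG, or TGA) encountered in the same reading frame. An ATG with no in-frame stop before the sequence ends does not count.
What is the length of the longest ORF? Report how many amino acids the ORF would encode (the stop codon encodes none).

1

Frame 1: ATC AGA CAC CAG AAT GTA ATT CAA ACG ATC — no ATG→stop ORF.
Frame 2: TCA GAC ACC AGA ATG TAA TTC AAA CGA — ATG at 14, stop TAA at 17 → 6 nt.
Frame 3: CAG ACA CCA GAA TGT AAT TCA AAC GAT — no ATG→stop ORF.
Longest: frame 2, positions 14–19, 6 nt = 2 codons = 1 aa. → 1 amino acids.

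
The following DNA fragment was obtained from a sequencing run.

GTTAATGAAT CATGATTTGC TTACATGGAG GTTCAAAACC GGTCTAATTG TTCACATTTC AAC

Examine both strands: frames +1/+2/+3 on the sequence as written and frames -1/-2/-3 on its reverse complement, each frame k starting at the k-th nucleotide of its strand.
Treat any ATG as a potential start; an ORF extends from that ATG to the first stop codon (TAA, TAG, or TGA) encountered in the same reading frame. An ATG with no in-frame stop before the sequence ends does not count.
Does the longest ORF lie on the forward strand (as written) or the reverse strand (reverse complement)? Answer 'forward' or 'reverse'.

Reverse complement (5'→3'): GTTGAAATGTGAACAATTAGACCGGTTTTGAACCTCCATGTAAGCAAATCATGATTCATTAAC
Frame +1: GTT AAT GAA TCA TGA TTT GCT TAC ATG GAG GTT CAA AAC CGG TCT AAT TGT TCA CAT TTC AAC — no ATG→stop ORF.
Frame +2: TTA ATG AAT CAT GAT TTG CTT ACA TGG AGG TTC AAA ACC GGT CTA ATT GTT CAC ATT TCA — no ATG→stop ORF.
Frame +3: TAA TGA ATC ATG ATT TGC TTA CAT GGA GGT TCA AAA CCG GTC TAA TTG TTC ACA TTT CAA — ATG at 12, stop TAA at 45 → 36 nt.
Frame -1: GTT GAA ATG TGA ACA ATT AGA CCG GTT TTG AAC CTC CAT GTA AGC AAA TCA TGA TTC ATT AAC — ATG at 7, stop TGA at 10 → 6 nt.
Frame -2: TTG AAA TGT GAA CAA TTA GAC CGG TTT TGA ACC TCC ATG TAA GCA AAT CAT GAT TCA TTA — ATG at 38, stop TAA at 41 → 6 nt.
Frame -3: TGA AAT GTG AAC AAT TAG ACC GGT TTT GAA CCT CCA TGT AAG CAA ATC ATG ATT CAT TAA — ATG at 51, stop TAA at 60 → 12 nt.
Forward-strand max 36 nt; reverse-strand max 12 nt. The forward strand has the longer ORF.

forward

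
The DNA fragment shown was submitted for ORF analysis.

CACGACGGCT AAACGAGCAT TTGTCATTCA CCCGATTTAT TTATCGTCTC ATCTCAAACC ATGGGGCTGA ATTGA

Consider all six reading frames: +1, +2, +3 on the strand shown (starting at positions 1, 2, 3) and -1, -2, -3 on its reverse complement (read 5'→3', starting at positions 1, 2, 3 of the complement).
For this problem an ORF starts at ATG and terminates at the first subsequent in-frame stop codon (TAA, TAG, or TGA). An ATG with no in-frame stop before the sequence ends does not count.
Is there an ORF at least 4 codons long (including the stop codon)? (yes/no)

Reverse complement (5'→3'): TCAATTCAGCCCCATGGTTTGAGATGAGACGATAAATAAATCGGGTGAATGACAAATGCTCGTTTAGCCGTCGTG
Frame +1: CAC GAC GGC TAA ACG AGC ATT TGT CAT TCA CCC GAT TTA TTT ATC GTC TCA TCT CAA ACC ATG GGG CTG AAT TGA — ATG at 61, stop TGA at 73 → 15 nt.
Frame +2: ACG ACG GCT AAA CGA GCA TTT GTC ATT CAC CCG ATT TAT TTA TCG TCT CAT CTC AAA CCA TGG GGC TGA ATT — no ATG→stop ORF.
Frame +3: CGA CGG CTA AAC GAG CAT TTG TCA TTC ACC CGA TTT ATT TAT CGT CTC ATC TCA AAC CAT GGG GCT GAA TTG — no ATG→stop ORF.
Frame -1: TCA ATT CAG CCC CAT GGT TTG AGA TGA GAC GAT AAA TAA ATC GGG TGA ATG ACA AAT GCT CGT TTA GCC GTC GTG — no ATG→stop ORF.
Frame -2: CAA TTC AGC CCC ATG GTT TGA GAT GAG ACG ATA AAT AAA TCG GGT GAA TGA CAA ATG CTC GTT TAG CCG TCG — ATG at 14, stop TGA at 20 → 9 nt; ATG at 56, stop TAG at 65 → 12 nt.
Frame -3: AAT TCA GCC CCA TGG TTT GAG ATG AGA CGA TAA ATA AAT CGG GTG AAT GAC AAA TGC TCG TTT AGC CGT CGT — ATG at 24, stop TAA at 33 → 12 nt.
Frame +1 has an ORF of 5 codons (positions 61–75) ≥ 4, so yes.

yes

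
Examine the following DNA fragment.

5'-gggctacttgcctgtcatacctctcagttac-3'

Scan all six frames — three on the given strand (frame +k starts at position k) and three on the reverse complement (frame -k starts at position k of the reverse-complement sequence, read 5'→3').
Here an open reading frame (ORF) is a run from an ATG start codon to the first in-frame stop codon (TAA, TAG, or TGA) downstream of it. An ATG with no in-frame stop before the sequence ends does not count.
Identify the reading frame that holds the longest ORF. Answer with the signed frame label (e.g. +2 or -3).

-2

Reverse complement (5'→3'): GTAACTGAGAGGTATGACAGGCAAGTAGCCC
Frame +1: GGG CTA CTT GCC TGT CAT ACC TCT CAG TTA — no ATG→stop ORF.
Frame +2: GGC TAC TTG CCT GTC ATA CCT CTC AGT TAC — no ATG→stop ORF.
Frame +3: GCT ACT TGC CTG TCA TAC CTC TCA GTT — no ATG→stop ORF.
Frame -1: GTA ACT GAG AGG TAT GAC AGG CAA GTA GCC — no ATG→stop ORF.
Frame -2: TAA CTG AGA GGT ATG ACA GGC AAG TAG CCC — ATG at 14, stop TAG at 26 → 15 nt.
Frame -3: AAC TGA GAG GTA TGA CAG GCA AGT AGC — no ATG→stop ORF.
Longest ORF is 15 nt in frame -2 (positions 14–28).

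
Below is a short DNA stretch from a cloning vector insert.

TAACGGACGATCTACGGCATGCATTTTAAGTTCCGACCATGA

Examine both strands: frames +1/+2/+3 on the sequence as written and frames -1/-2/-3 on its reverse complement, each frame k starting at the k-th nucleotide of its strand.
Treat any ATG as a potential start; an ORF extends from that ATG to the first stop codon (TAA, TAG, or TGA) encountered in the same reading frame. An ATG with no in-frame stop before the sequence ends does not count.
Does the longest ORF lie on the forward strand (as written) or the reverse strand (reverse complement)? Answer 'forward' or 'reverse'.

Reverse complement (5'→3'): TCATGGTCGGAACTTAAAATGCATGCCGTAGATCGTCCGTTA
Frame +1: TAA CGG ACG ATC TAC GGC ATG CAT TTT AAG TTC CGA CCA TGA — ATG at 19, stop TGA at 40 → 24 nt.
Frame +2: AAC GGA CGA TCT ACG GCA TGC ATT TTA AGT TCC GAC CAT — no ATG→stop ORF.
Frame +3: ACG GAC GAT CTA CGG CAT GCA TTT TAA GTT CCG ACC ATG — no ATG→stop ORF.
Frame -1: TCA TGG TCG GAA CTT AAA ATG CAT GCC GTA GAT CGT CCG TTA — no ATG→stop ORF.
Frame -2: CAT GGT CGG AAC TTA AAA TGC ATG CCG TAG ATC GTC CGT — ATG at 23, stop TAG at 29 → 9 nt.
Frame -3: ATG GTC GGA ACT TAA AAT GCA TGC CGT AGA TCG TCC GTT — ATG at 3, stop TAA at 15 → 15 nt.
Forward-strand max 24 nt; reverse-strand max 15 nt. The forward strand has the longer ORF.

forward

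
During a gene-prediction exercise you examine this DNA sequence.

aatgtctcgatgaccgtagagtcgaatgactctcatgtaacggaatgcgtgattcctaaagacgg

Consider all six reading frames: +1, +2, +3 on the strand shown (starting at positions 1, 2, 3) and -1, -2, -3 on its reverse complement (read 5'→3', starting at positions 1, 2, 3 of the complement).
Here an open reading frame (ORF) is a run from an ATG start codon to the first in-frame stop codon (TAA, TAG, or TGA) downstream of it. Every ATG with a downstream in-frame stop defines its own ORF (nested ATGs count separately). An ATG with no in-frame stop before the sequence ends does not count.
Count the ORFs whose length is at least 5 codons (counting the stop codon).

Reverse complement (5'→3'): CCGTCTTTAGGAATCACGCATTCCGTTACATGAGAGTCATTCGACTCTACGGTCATCGAGACATT
Frame +1: AAT GTC TCG ATG ACC GTA GAG TCG AAT GAC TCT CAT GTA ACG GAA TGC GTG ATT CCT AAA GAC — no ATG→stop ORF.
Frame +2: ATG TCT CGA TGA CCG TAG AGT CGA ATG ACT CTC ATG TAA CGG AAT GCG TGA TTC CTA AAG ACG — ATG at 2, stop TGA at 11 → 12 nt; ATG at 26, stop TAA at 38 → 15 nt; ATG at 35, stop TAA at 38 → 6 nt.
Frame +3: TGT CTC GAT GAC CGT AGA GTC GAA TGA CTC TCA TGT AAC GGA ATG CGT GAT TCC TAA AGA CGG — ATG at 45, stop TAA at 57 → 15 nt.
Frame -1: CCG TCT TTA GGA ATC ACG CAT TCC GTT ACA TGA GAG TCA TTC GAC TCT ACG GTC ATC GAG ACA — no ATG→stop ORF.
Frame -2: CGT CTT TAG GAA TCA CGC ATT CCG TTA CAT GAG AGT CAT TCG ACT CTA CGG TCA TCG AGA CAT — no ATG→stop ORF.
Frame -3: GTC TTT AGG AAT CAC GCA TTC CGT TAC ATG AGA GTC ATT CGA CTC TAC GGT CAT CGA GAC ATT — no ATG→stop ORF.
ORFs ≥ 5 codons: frame +2 26–40 (5 codons), frame +3 45–59 (5 codons). Count = 2.

2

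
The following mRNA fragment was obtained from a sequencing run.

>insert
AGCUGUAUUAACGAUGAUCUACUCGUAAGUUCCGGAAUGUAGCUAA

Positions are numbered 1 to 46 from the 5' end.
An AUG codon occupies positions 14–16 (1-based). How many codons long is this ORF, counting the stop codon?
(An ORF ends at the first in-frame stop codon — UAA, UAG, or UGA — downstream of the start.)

Codons from position 14: AUG (14–16), AUC (17–19), UAC (20–22), UCG (23–25), UAA (26–28).
UAA is the first in-frame stop; that's 5 codons including the stop.

5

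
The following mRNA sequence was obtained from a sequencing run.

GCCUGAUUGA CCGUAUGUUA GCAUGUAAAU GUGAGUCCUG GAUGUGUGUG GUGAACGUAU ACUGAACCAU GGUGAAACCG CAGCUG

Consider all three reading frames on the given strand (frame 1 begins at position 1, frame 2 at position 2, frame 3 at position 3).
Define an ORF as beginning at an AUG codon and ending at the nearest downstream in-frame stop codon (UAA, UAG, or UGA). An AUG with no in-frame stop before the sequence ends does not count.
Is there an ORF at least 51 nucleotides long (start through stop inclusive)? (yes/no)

yes

Frame 1: GCC UGA UUG ACC GUA UGU UAG CAU GUA AAU GUG AGU CCU GGA UGU GUG UGG UGA ACG UAU ACU GAA CCA UGG UGA AAC CGC AGC — no AUG→stop ORF.
Frame 2: CCU GAU UGA CCG UAU GUU AGC AUG UAA AUG UGA GUC CUG GAU GUG UGU GGU GAA CGU AUA CUG AAC CAU GGU GAA ACC GCA GCU — AUG at 23, stop UAA at 26 → 6 nt; AUG at 29, stop UGA at 32 → 6 nt.
Frame 3: CUG AUU GAC CGU AUG UUA GCA UGU AAA UGU GAG UCC UGG AUG UGU GUG GUG AAC GUA UAC UGA ACC AUG GUG AAA CCG CAG CUG — AUG at 15, stop UGA at 63 → 51 nt; AUG at 42, stop UGA at 63 → 24 nt.
Frame 3 has an ORF of 51 nucleotides (positions 15–65) ≥ 51, so yes.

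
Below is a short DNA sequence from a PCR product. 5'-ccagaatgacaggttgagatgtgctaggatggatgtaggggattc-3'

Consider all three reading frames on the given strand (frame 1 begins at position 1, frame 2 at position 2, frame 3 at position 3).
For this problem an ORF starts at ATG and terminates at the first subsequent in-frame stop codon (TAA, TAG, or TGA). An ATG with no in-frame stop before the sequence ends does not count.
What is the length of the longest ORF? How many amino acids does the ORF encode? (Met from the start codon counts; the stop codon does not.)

3

Frame 1: CCA GAA TGA CAG GTT GAG ATG TGC TAG GAT GGA TGT AGG GGA TTC — ATG at 19, stop TAG at 25 → 9 nt.
Frame 2: CAG AAT GAC AGG TTG AGA TGT GCT AGG ATG GAT GTA GGG GAT — no ATG→stop ORF.
Frame 3: AGA ATG ACA GGT TGA GAT GTG CTA GGA TGG ATG TAG GGG ATT — ATG at 6, stop TGA at 15 → 12 nt; ATG at 33, stop TAG at 36 → 6 nt.
Longest: frame 3, positions 6–17, 12 nt = 4 codons = 3 aa. → 3 amino acids.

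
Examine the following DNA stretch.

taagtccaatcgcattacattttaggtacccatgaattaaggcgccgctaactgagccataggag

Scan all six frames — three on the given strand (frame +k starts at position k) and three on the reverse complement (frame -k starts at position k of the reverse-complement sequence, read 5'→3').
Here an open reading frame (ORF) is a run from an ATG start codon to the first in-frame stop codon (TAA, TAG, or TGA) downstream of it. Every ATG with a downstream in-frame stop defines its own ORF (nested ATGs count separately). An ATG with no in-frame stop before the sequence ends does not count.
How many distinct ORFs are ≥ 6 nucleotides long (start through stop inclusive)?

4

Reverse complement (5'→3'): CTCCTATGGCTCAGTTAGCGGCGCCTTAATTCATGGGTACCTAAAATGTAATGCGATTGGACTTA
Frame +1: TAA GTC CAA TCG CAT TAC ATT TTA GGT ACC CAT GAA TTA AGG CGC CGC TAA CTG AGC CAT AGG — no ATG→stop ORF.
Frame +2: AAG TCC AAT CGC ATT ACA TTT TAG GTA CCC ATG AAT TAA GGC GCC GCT AAC TGA GCC ATA GGA — ATG at 32, stop TAA at 38 → 9 nt.
Frame +3: AGT CCA ATC GCA TTA CAT TTT AGG TAC CCA TGA ATT AAG GCG CCG CTA ACT GAG CCA TAG GAG — no ATG→stop ORF.
Frame -1: CTC CTA TGG CTC AGT TAG CGG CGC CTT AAT TCA TGG GTA CCT AAA ATG TAA TGC GAT TGG ACT — ATG at 46, stop TAA at 49 → 6 nt.
Frame -2: TCC TAT GGC TCA GTT AGC GGC GCC TTA ATT CAT GGG TAC CTA AAA TGT AAT GCG ATT GGA CTT — no ATG→stop ORF.
Frame -3: CCT ATG GCT CAG TTA GCG GCG CCT TAA TTC ATG GGT ACC TAA AAT GTA ATG CGA TTG GAC TTA — ATG at 6, stop TAA at 27 → 24 nt; ATG at 33, stop TAA at 42 → 12 nt.
ORFs ≥ 6 nucleotides: frame +2 32–40 (9 nucleotides), frame -1 46–51 (6 nucleotides), frame -3 6–29 (24 nucleotides), frame -3 33–44 (12 nucleotides). Count = 4.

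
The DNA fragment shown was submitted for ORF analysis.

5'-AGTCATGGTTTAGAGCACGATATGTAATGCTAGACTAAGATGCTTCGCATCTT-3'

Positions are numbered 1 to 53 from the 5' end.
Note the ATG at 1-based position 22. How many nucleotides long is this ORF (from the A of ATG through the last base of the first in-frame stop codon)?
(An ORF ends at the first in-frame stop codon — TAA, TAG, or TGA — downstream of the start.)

Codons from position 22: ATG (22–24), TAA (25–27).
TAA is the first in-frame stop; ORF spans 22–27, 6 nucleotides.

6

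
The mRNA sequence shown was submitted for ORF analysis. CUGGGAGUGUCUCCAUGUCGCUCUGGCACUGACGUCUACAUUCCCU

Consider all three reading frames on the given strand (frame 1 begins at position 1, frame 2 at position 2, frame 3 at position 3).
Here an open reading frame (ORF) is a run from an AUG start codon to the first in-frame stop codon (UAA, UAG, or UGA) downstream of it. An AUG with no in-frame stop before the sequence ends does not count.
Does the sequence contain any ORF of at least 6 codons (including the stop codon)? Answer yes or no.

yes

Frame 1: CUG GGA GUG UCU CCA UGU CGC UCU GGC ACU GAC GUC UAC AUU CCC — no AUG→stop ORF.
Frame 2: UGG GAG UGU CUC CAU GUC GCU CUG GCA CUG ACG UCU ACA UUC CCU — no AUG→stop ORF.
Frame 3: GGG AGU GUC UCC AUG UCG CUC UGG CAC UGA CGU CUA CAU UCC — AUG at 15, stop UGA at 30 → 18 nt.
Frame 3 has an ORF of 6 codons (positions 15–32) ≥ 6, so yes.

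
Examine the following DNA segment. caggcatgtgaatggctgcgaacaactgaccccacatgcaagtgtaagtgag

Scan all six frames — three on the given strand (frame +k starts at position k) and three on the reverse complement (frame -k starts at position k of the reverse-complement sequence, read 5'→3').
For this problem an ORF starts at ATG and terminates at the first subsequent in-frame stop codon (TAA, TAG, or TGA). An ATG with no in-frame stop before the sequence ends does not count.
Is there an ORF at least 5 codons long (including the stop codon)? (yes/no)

yes

Reverse complement (5'→3'): CTCACTTACACTTGCATGTGGGGTCAGTTGTTCGCAGCCATTCACATGCCTG
Frame +1: CAG GCA TGT GAA TGG CTG CGA ACA ACT GAC CCC ACA TGC AAG TGT AAG TGA — no ATG→stop ORF.
Frame +2: AGG CAT GTG AAT GGC TGC GAA CAA CTG ACC CCA CAT GCA AGT GTA AGT GAG — no ATG→stop ORF.
Frame +3: GGC ATG TGA ATG GCT GCG AAC AAC TGA CCC CAC ATG CAA GTG TAA GTG — ATG at 6, stop TGA at 9 → 6 nt; ATG at 12, stop TGA at 27 → 18 nt; ATG at 36, stop TAA at 45 → 12 nt.
Frame -1: CTC ACT TAC ACT TGC ATG TGG GGT CAG TTG TTC GCA GCC ATT CAC ATG CCT — no ATG→stop ORF.
Frame -2: TCA CTT ACA CTT GCA TGT GGG GTC AGT TGT TCG CAG CCA TTC ACA TGC CTG — no ATG→stop ORF.
Frame -3: CAC TTA CAC TTG CAT GTG GGG TCA GTT GTT CGC AGC CAT TCA CAT GCC — no ATG→stop ORF.
Frame +3 has an ORF of 6 codons (positions 12–29) ≥ 5, so yes.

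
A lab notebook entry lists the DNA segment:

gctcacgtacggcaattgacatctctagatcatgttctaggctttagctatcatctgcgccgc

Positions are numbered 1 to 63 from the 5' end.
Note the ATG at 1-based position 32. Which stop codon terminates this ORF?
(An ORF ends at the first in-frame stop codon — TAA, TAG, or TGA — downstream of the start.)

Codons from position 32: ATG (32–34), TTC (35–37), TAG (38–40).
The first in-frame stop codon is TAG.

TAG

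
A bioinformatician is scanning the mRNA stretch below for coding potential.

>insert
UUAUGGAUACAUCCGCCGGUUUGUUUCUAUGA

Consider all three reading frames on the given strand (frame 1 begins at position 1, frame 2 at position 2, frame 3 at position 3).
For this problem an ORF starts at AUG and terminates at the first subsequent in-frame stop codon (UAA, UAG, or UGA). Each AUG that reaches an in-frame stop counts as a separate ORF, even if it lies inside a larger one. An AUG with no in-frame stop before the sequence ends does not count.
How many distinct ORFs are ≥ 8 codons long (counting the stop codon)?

1

Frame 1: UUA UGG AUA CAU CCG CCG GUU UGU UUC UAU — no AUG→stop ORF.
Frame 2: UAU GGA UAC AUC CGC CGG UUU GUU UCU AUG — no AUG→stop ORF.
Frame 3: AUG GAU ACA UCC GCC GGU UUG UUU CUA UGA — AUG at 3, stop UGA at 30 → 30 nt.
ORFs ≥ 8 codons: frame 3 3–32 (10 codons). Count = 1.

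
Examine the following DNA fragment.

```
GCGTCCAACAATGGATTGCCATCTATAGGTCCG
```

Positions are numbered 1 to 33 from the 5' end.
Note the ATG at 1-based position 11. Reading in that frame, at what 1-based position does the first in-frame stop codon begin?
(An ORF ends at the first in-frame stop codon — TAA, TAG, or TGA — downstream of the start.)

Codons from position 11: ATG (11–13), GAT (14–16), TGC (17–19), CAT (20–22), CTA (23–25), TAG (26–28).
TAG is a stop codon; it begins at position 26.

26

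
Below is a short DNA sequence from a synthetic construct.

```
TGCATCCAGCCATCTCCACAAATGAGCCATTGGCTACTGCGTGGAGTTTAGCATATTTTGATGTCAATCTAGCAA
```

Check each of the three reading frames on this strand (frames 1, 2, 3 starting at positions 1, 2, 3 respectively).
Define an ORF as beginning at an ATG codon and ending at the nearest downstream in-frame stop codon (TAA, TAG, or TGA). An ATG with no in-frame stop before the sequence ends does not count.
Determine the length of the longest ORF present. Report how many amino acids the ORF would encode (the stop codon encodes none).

Frame 1: TGC ATC CAG CCA TCT CCA CAA ATG AGC CAT TGG CTA CTG CGT GGA GTT TAG CAT ATT TTG ATG TCA ATC TAG CAA — ATG at 22, stop TAG at 49 → 30 nt; ATG at 61, stop TAG at 70 → 12 nt.
Frame 2: GCA TCC AGC CAT CTC CAC AAA TGA GCC ATT GGC TAC TGC GTG GAG TTT AGC ATA TTT TGA TGT CAA TCT AGC — no ATG→stop ORF.
Frame 3: CAT CCA GCC ATC TCC ACA AAT GAG CCA TTG GCT ACT GCG TGG AGT TTA GCA TAT TTT GAT GTC AAT CTA GCA — no ATG→stop ORF.
Longest: frame 1, positions 22–51, 30 nt = 10 codons = 9 aa. → 9 amino acids.

9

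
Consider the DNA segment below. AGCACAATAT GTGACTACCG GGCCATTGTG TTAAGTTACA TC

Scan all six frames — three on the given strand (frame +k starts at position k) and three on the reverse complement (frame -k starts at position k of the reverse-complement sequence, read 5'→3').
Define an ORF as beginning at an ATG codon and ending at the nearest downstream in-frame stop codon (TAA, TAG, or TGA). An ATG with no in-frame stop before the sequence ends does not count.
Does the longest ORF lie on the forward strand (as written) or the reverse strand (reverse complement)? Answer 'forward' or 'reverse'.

Reverse complement (5'→3'): GATGTAACTTAACACAATGGCCCGGTAGTCACATATTGTGCT
Frame +1: AGC ACA ATA TGT GAC TAC CGG GCC ATT GTG TTA AGT TAC ATC — no ATG→stop ORF.
Frame +2: GCA CAA TAT GTG ACT ACC GGG CCA TTG TGT TAA GTT ACA — no ATG→stop ORF.
Frame +3: CAC AAT ATG TGA CTA CCG GGC CAT TGT GTT AAG TTA CAT — ATG at 9, stop TGA at 12 → 6 nt.
Frame -1: GAT GTA ACT TAA CAC AAT GGC CCG GTA GTC ACA TAT TGT GCT — no ATG→stop ORF.
Frame -2: ATG TAA CTT AAC ACA ATG GCC CGG TAG TCA CAT ATT GTG — ATG at 2, stop TAA at 5 → 6 nt; ATG at 17, stop TAG at 26 → 12 nt.
Frame -3: TGT AAC TTA ACA CAA TGG CCC GGT AGT CAC ATA TTG TGC — no ATG→stop ORF.
Forward-strand max 6 nt; reverse-strand max 12 nt. The reverse strand has the longer ORF.

reverse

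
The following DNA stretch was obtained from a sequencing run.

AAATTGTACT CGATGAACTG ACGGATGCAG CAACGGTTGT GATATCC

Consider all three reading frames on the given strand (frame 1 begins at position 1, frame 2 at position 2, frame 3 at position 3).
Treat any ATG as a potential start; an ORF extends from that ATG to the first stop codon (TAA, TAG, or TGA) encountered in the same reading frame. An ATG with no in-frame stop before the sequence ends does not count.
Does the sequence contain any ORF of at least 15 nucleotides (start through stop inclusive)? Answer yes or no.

yes

Frame 1: AAA TTG TAC TCG ATG AAC TGA CGG ATG CAG CAA CGG TTG TGA TAT — ATG at 13, stop TGA at 19 → 9 nt; ATG at 25, stop TGA at 40 → 18 nt.
Frame 2: AAT TGT ACT CGA TGA ACT GAC GGA TGC AGC AAC GGT TGT GAT ATC — no ATG→stop ORF.
Frame 3: ATT GTA CTC GAT GAA CTG ACG GAT GCA GCA ACG GTT GTG ATA TCC — no ATG→stop ORF.
Frame 1 has an ORF of 18 nucleotides (positions 25–42) ≥ 15, so yes.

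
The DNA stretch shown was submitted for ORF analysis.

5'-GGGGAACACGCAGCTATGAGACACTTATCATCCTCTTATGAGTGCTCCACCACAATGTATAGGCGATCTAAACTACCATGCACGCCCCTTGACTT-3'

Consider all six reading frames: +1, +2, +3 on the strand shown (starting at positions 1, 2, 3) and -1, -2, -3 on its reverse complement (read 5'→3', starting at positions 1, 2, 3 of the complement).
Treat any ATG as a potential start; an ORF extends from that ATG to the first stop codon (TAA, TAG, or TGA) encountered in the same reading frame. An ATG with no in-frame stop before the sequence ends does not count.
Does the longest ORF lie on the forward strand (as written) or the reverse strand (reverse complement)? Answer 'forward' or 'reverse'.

reverse

Reverse complement (5'→3'): AAGTCAAGGGGCGTGCATGGTAGTTTAGATCGCCTATACATTGTGGTGGAGCACTCATAAGAGGATGATAAGTGTCTCATAGCTGCGTGTTCCCC
Frame +1: GGG GAA CAC GCA GCT ATG AGA CAC TTA TCA TCC TCT TAT GAG TGC TCC ACC ACA ATG TAT AGG CGA TCT AAA CTA CCA TGC ACG CCC CTT GAC — no ATG→stop ORF.
Frame +2: GGG AAC ACG CAG CTA TGA GAC ACT TAT CAT CCT CTT ATG AGT GCT CCA CCA CAA TGT ATA GGC GAT CTA AAC TAC CAT GCA CGC CCC TTG ACT — no ATG→stop ORF.
Frame +3: GGA ACA CGC AGC TAT GAG ACA CTT ATC ATC CTC TTA TGA GTG CTC CAC CAC AAT GTA TAG GCG ATC TAA ACT ACC ATG CAC GCC CCT TGA CTT — ATG at 78, stop TGA at 90 → 15 nt.
Frame -1: AAG TCA AGG GGC GTG CAT GGT AGT TTA GAT CGC CTA TAC ATT GTG GTG GAG CAC TCA TAA GAG GAT GAT AAG TGT CTC ATA GCT GCG TGT TCC — no ATG→stop ORF.
Frame -2: AGT CAA GGG GCG TGC ATG GTA GTT TAG ATC GCC TAT ACA TTG TGG TGG AGC ACT CAT AAG AGG ATG ATA AGT GTC TCA TAG CTG CGT GTT CCC — ATG at 17, stop TAG at 26 → 12 nt; ATG at 65, stop TAG at 80 → 18 nt.
Frame -3: GTC AAG GGG CGT GCA TGG TAG TTT AGA TCG CCT ATA CAT TGT GGT GGA GCA CTC ATA AGA GGA TGA TAA GTG TCT CAT AGC TGC GTG TTC CCC — no ATG→stop ORF.
Forward-strand max 15 nt; reverse-strand max 18 nt. The reverse strand has the longer ORF.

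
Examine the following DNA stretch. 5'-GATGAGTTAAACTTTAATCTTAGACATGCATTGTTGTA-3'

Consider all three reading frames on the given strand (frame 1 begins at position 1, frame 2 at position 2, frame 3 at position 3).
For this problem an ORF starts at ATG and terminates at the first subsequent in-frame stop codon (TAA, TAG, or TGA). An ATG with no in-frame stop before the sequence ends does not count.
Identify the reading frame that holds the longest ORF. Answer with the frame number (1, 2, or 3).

2

Frame 1: GAT GAG TTA AAC TTT AAT CTT AGA CAT GCA TTG TTG — no ATG→stop ORF.
Frame 2: ATG AGT TAA ACT TTA ATC TTA GAC ATG CAT TGT TGT — ATG at 2, stop TAA at 8 → 9 nt.
Frame 3: TGA GTT AAA CTT TAA TCT TAG ACA TGC ATT GTT GTA — no ATG→stop ORF.
Longest ORF is 9 nt in frame 2 (positions 2–10).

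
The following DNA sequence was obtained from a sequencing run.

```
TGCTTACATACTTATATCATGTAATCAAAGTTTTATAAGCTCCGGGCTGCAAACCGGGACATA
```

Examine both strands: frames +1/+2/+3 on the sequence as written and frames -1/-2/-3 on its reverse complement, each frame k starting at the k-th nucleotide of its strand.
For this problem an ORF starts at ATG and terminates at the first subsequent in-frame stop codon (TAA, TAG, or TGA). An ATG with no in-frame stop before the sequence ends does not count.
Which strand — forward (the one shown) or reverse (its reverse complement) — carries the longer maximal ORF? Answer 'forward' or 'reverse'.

reverse

Reverse complement (5'→3'): TATGTCCCGGTTTGCAGCCCGGAGCTTATAAAACTTTGATTACATGATATAAGTATGTAAGCA
Frame +1: TGC TTA CAT ACT TAT ATC ATG TAA TCA AAG TTT TAT AAG CTC CGG GCT GCA AAC CGG GAC ATA — ATG at 19, stop TAA at 22 → 6 nt.
Frame +2: GCT TAC ATA CTT ATA TCA TGT AAT CAA AGT TTT ATA AGC TCC GGG CTG CAA ACC GGG ACA — no ATG→stop ORF.
Frame +3: CTT ACA TAC TTA TAT CAT GTA ATC AAA GTT TTA TAA GCT CCG GGC TGC AAA CCG GGA CAT — no ATG→stop ORF.
Frame -1: TAT GTC CCG GTT TGC AGC CCG GAG CTT ATA AAA CTT TGA TTA CAT GAT ATA AGT ATG TAA GCA — ATG at 55, stop TAA at 58 → 6 nt.
Frame -2: ATG TCC CGG TTT GCA GCC CGG AGC TTA TAA AAC TTT GAT TAC ATG ATA TAA GTA TGT AAG — ATG at 2, stop TAA at 29 → 30 nt; ATG at 44, stop TAA at 50 → 9 nt.
Frame -3: TGT CCC GGT TTG CAG CCC GGA GCT TAT AAA ACT TTG ATT ACA TGA TAT AAG TAT GTA AGC — no ATG→stop ORF.
Forward-strand max 6 nt; reverse-strand max 30 nt. The reverse strand has the longer ORF.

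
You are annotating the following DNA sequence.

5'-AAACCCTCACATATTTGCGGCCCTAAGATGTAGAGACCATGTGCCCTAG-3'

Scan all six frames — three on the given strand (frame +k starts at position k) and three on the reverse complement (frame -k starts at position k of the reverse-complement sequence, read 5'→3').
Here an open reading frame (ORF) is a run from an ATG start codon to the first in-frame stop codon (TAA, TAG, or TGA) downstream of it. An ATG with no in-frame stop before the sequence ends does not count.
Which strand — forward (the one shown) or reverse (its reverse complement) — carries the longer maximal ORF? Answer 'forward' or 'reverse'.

Reverse complement (5'→3'): CTAGGGCACATGGTCTCTACATCTTAGGGCCGCAAATATGTGAGGGTTT
Frame +1: AAA CCC TCA CAT ATT TGC GGC CCT AAG ATG TAG AGA CCA TGT GCC CTA — ATG at 28, stop TAG at 31 → 6 nt.
Frame +2: AAC CCT CAC ATA TTT GCG GCC CTA AGA TGT AGA GAC CAT GTG CCC TAG — no ATG→stop ORF.
Frame +3: ACC CTC ACA TAT TTG CGG CCC TAA GAT GTA GAG ACC ATG TGC CCT — no ATG→stop ORF.
Frame -1: CTA GGG CAC ATG GTC TCT ACA TCT TAG GGC CGC AAA TAT GTG AGG GTT — ATG at 10, stop TAG at 25 → 18 nt.
Frame -2: TAG GGC ACA TGG TCT CTA CAT CTT AGG GCC GCA AAT ATG TGA GGG TTT — ATG at 38, stop TGA at 41 → 6 nt.
Frame -3: AGG GCA CAT GGT CTC TAC ATC TTA GGG CCG CAA ATA TGT GAG GGT — no ATG→stop ORF.
Forward-strand max 6 nt; reverse-strand max 18 nt. The reverse strand has the longer ORF.

reverse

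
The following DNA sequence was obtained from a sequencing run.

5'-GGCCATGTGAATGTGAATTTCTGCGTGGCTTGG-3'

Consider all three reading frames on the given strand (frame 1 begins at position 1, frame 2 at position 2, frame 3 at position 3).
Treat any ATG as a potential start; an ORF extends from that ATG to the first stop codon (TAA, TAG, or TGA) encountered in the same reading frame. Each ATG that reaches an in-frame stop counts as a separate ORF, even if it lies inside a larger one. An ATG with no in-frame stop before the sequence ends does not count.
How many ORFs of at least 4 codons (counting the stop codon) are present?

0

Frame 1: GGC CAT GTG AAT GTG AAT TTC TGC GTG GCT TGG — no ATG→stop ORF.
Frame 2: GCC ATG TGA ATG TGA ATT TCT GCG TGG CTT — ATG at 5, stop TGA at 8 → 6 nt; ATG at 11, stop TGA at 14 → 6 nt.
Frame 3: CCA TGT GAA TGT GAA TTT CTG CGT GGC TTG — no ATG→stop ORF.
No ORF reaches 4 codons. Count = 0.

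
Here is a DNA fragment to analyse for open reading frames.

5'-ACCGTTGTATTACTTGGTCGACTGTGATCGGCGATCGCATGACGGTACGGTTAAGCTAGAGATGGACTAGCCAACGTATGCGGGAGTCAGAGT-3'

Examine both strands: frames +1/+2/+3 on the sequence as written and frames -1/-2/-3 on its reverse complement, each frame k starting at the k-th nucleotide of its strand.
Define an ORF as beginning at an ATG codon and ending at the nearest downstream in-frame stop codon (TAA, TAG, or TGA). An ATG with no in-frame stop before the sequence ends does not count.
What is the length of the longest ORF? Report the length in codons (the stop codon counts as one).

7

Reverse complement (5'→3'): ACTCTGACTCCCGCATACGTTGGCTAGTCCATCTCTAGCTTAACCGTACCGTCATGCGATCGCCGATCACAGTCGACCAAGTAATACAACGGT
Frame +1: ACC GTT GTA TTA CTT GGT CGA CTG TGA TCG GCG ATC GCA TGA CGG TAC GGT TAA GCT AGA GAT GGA CTA GCC AAC GTA TGC GGG AGT CAG AGT — no ATG→stop ORF.
Frame +2: CCG TTG TAT TAC TTG GTC GAC TGT GAT CGG CGA TCG CAT GAC GGT ACG GTT AAG CTA GAG ATG GAC TAG CCA ACG TAT GCG GGA GTC AGA — ATG at 62, stop TAG at 68 → 9 nt.
Frame +3: CGT TGT ATT ACT TGG TCG ACT GTG ATC GGC GAT CGC ATG ACG GTA CGG TTA AGC TAG AGA TGG ACT AGC CAA CGT ATG CGG GAG TCA GAG — ATG at 39, stop TAG at 57 → 21 nt.
Frame -1: ACT CTG ACT CCC GCA TAC GTT GGC TAG TCC ATC TCT AGC TTA ACC GTA CCG TCA TGC GAT CGC CGA TCA CAG TCG ACC AAG TAA TAC AAC GGT — no ATG→stop ORF.
Frame -2: CTC TGA CTC CCG CAT ACG TTG GCT AGT CCA TCT CTA GCT TAA CCG TAC CGT CAT GCG ATC GCC GAT CAC AGT CGA CCA AGT AAT ACA ACG — no ATG→stop ORF.
Frame -3: TCT GAC TCC CGC ATA CGT TGG CTA GTC CAT CTC TAG CTT AAC CGT ACC GTC ATG CGA TCG CCG ATC ACA GTC GAC CAA GTA ATA CAA CGG — no ATG→stop ORF.
Longest: frame +3, positions 39–59, 21 nt = 7 codons = 6 aa. → 7 codons.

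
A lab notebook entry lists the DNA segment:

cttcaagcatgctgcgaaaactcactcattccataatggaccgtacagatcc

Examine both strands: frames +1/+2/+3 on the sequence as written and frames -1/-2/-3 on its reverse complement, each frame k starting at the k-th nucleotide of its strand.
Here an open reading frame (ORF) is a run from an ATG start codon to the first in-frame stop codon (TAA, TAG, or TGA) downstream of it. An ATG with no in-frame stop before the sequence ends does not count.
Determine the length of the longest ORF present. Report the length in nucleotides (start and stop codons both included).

Reverse complement (5'→3'): GGATCTGTACGGTCCATTATGGAATGAGTGAGTTTTCGCAGCATGCTTGAAG
Frame +1: CTT CAA GCA TGC TGC GAA AAC TCA CTC ATT CCA TAA TGG ACC GTA CAG ATC — no ATG→stop ORF.
Frame +2: TTC AAG CAT GCT GCG AAA ACT CAC TCA TTC CAT AAT GGA CCG TAC AGA TCC — no ATG→stop ORF.
Frame +3: TCA AGC ATG CTG CGA AAA CTC ACT CAT TCC ATA ATG GAC CGT ACA GAT — no ATG→stop ORF.
Frame -1: GGA TCT GTA CGG TCC ATT ATG GAA TGA GTG AGT TTT CGC AGC ATG CTT GAA — ATG at 19, stop TGA at 25 → 9 nt.
Frame -2: GAT CTG TAC GGT CCA TTA TGG AAT GAG TGA GTT TTC GCA GCA TGC TTG AAG — no ATG→stop ORF.
Frame -3: ATC TGT ACG GTC CAT TAT GGA ATG AGT GAG TTT TCG CAG CAT GCT TGA — ATG at 24, stop TGA at 48 → 27 nt.
Longest: frame -3, positions 24–50, 27 nt = 9 codons = 8 aa. → 27 nucleotides.

27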